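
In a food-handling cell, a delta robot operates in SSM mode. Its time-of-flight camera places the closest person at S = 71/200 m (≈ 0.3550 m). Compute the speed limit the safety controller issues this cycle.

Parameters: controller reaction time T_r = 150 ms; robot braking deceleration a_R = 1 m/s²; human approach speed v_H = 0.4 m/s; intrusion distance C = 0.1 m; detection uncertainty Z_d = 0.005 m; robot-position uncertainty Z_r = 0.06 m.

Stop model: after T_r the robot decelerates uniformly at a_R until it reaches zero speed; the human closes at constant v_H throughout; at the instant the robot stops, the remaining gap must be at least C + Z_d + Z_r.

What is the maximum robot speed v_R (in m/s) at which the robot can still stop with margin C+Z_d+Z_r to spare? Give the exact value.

v_R_max = 1/5 m/s = 0.2000 m/s

quadratic (1/2)·v² + (11/20)·v + (-13/100) = 0
  disc = (11/20)² − 4·(1/2)·(-13/100) = 9/16 ; √disc = 3/4
  v_R = (−(11/20) + 3/4) / (2·(1/2)) = 1/5 m/s
check:
stop time T_s = (1/5)/1 = 0.2000 s
robot covers v_R·T_r = 0.2000·0.1500 = 0.0300 m before braking
robot covers 0.2000·0.2000 − ½·1.0000·0.2000² = 0.0200 m while stopping
human closes 0.4000·0.3500 = 0.1400 m
residual clearance needed = 0.1000+0.0050+0.0600 = 0.1650 m
sum ≈ 0.0300+0.0200+0.1400+0.1650 ≈ 0.3550 m = S ✓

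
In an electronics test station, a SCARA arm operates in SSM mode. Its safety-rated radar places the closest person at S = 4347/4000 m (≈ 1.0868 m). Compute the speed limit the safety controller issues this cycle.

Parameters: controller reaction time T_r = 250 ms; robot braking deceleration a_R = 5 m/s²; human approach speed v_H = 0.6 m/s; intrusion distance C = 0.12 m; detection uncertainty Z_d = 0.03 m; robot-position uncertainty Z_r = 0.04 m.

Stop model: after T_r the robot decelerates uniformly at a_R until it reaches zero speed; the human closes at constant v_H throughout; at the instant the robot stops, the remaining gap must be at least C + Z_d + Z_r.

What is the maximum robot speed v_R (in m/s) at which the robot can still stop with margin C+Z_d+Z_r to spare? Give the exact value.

collect terms ⇒ (1/10)·v_R² + (37/100)·v_R + (-2987/4000) = 0
  disc = (37/100)² − 4·(1/10)·(-2987/4000) = 1089/2500 ; √disc = 33/50
  v_R = (−(37/100) + 33/50) / (2·(1/10)) = 29/20 m/s
check:
T_s = v_R/a_R = (29/20)/5 = 0.2900 s
robot covers v_R·T_r = 1.4500·0.2500 = 0.3625 m before braking
robot under decel: 1.4500²/(2·5.0000) = 0.2102 m
human over T_r+T_s: 0.6000·(0.2500+0.2900) = 0.3240 m
margins: 0.1200+0.0300+0.0400 = 0.1900 m
sum ≈ 0.3625+0.2102+0.3240+0.1900 ≈ 1.0868 m = S ✓

v_R_max = 29/20 m/s = 1.4500 m/s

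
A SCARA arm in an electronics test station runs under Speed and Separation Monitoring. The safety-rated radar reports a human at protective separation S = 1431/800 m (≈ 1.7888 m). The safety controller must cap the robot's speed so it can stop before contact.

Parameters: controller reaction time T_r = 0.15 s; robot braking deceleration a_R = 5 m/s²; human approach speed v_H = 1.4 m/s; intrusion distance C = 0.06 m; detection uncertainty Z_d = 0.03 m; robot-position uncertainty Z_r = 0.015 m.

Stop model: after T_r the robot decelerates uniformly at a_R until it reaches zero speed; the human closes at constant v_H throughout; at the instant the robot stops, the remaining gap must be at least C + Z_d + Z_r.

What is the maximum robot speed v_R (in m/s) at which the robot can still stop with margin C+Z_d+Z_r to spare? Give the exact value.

v_R_max = 9/4 m/s = 2.2500 m/s

collect terms ⇒ (1/10)·v_R² + (43/100)·v_R + (-1179/800) = 0
  disc = (43/100)² − 4·(1/10)·(-1179/800) = 484/625 ; √disc = 22/25
  v_R = (−(43/100) + 22/25) / (2·(1/10)) = 9/4 m/s
check:
braking lasts T_s = (9/4)/5 = 0.4500 s
reaction-phase robot travel = 2.2500·0.1500 = 0.3375 m
braking distance = 2.2500²/(2·5.0000) = 0.5062 m
human over T_r+T_s: 1.4000·(0.1500+0.4500) = 0.8400 m
margins: 0.0600+0.0300+0.0150 = 0.1050 m
sum ≈ 0.3375+0.5062+0.8400+0.1050 ≈ 1.7888 m = S ✓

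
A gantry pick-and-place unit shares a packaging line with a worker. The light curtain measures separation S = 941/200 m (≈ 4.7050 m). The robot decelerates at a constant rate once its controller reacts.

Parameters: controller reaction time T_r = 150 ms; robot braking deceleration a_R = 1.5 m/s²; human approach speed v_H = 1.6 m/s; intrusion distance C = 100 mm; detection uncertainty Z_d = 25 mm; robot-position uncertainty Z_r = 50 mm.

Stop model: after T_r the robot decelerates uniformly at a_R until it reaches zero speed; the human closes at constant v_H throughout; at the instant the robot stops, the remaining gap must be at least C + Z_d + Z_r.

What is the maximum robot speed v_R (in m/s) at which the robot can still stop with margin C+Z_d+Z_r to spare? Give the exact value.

at the boundary: (1/3)·v² + (73/60)·v + (-429/100) = 0
  disc = (73/60)² − 4·(1/3)·(-429/100) = 25921/3600 ; √disc = 161/60
  v_R = (−(73/60) + 161/60) / (2·(1/3)) = 11/5 m/s
check:
braking lasts T_s = (11/5)/(3/2) = 1.4667 s
reaction-phase robot travel = 2.2000·0.1500 = 0.3300 m
robot covers 2.2000·1.4667 − ½·1.5000·1.4667² = 1.6133 m while stopping
human over T_r+T_s: 1.6000·(0.1500+1.4667) = 2.5867 m
margins: 0.1000+0.0250+0.0500 = 0.1750 m
sum ≈ 0.3300+1.6133+2.5867+0.1750 ≈ 4.7050 m = S ✓

v_R_max = 11/5 m/s = 2.2000 m/s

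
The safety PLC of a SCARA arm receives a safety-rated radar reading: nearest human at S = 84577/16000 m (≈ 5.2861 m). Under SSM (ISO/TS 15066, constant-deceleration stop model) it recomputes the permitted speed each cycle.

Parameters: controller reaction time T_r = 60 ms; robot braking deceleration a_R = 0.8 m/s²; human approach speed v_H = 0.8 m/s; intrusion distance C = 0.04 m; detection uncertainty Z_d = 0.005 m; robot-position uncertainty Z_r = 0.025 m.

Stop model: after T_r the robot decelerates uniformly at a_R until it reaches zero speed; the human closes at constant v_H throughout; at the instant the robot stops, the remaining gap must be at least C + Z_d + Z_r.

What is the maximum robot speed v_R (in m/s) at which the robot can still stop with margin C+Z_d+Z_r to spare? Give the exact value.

collect terms ⇒ (5/8)·v_R² + (53/50)·v_R + (-82689/16000) = 0
  disc = (53/50)² − 4·(5/8)·(-82689/16000) = 2247001/160000 ; √disc = 1499/400
  v_R = (−(53/50) + 1499/400) / (2·(5/8)) = 43/20 m/s
check:
stop time T_s = (43/20)/(4/5) = 2.6875 s
robot covers v_R·T_r = 2.1500·0.0600 = 0.1290 m before braking
braking distance = 2.1500²/(2·0.8000) = 2.8891 m
human closes 0.8000·2.7475 = 2.1980 m
C+Z_d+Z_r = 0.0400+0.0050+0.0250 = 0.0700 m
sum ≈ 0.1290+2.8891+2.1980+0.0700 ≈ 5.2861 m = S ✓

v_R_max = 43/20 m/s = 2.1500 m/s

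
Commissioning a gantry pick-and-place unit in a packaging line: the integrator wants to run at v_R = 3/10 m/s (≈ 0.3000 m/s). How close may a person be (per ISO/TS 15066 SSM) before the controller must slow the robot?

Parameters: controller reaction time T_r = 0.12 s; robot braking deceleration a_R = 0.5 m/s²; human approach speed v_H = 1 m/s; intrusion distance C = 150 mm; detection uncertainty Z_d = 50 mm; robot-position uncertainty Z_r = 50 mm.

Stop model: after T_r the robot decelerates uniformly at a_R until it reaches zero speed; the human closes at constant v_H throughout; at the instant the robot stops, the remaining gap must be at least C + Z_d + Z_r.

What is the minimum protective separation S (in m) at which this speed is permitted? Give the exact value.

stop time T_s = (3/10)/(1/2) = 0.6000 s
robot in T_r: 0.3000·0.1200 = 0.0360 m
braking distance = 0.3000²/(2·0.5000) = 0.0900 m
human closes 1.0000·0.7200 = 0.7200 m
margins: 0.1500+0.0500+0.0500 = 0.2500 m
S_min ≈ 0.0360+0.0900+0.7200+0.2500  ⇒  S_min = 137/125 m

S_min = 137/125 m = 1.0960 m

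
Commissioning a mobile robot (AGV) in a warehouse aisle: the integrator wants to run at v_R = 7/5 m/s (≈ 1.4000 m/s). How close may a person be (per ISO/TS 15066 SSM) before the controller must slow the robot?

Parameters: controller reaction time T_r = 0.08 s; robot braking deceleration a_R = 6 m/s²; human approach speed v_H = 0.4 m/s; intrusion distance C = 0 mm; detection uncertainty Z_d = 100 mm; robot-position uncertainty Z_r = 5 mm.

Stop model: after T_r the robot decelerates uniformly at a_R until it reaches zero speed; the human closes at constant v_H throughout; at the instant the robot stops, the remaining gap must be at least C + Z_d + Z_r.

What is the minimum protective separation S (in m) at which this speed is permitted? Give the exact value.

S_min = 1517/3000 m = 0.5057 m

stop time T_s = (7/5)/6 = 0.2333 s
robot in T_r: 1.4000·0.0800 = 0.1120 m
robot covers 1.4000·0.2333 − ½·6.0000·0.2333² = 0.1633 m while stopping
human over T_r+T_s: 0.4000·(0.0800+0.2333) = 0.1253 m
residual clearance needed = 0.0000+0.1000+0.0050 = 0.1050 m
S_min ≈ 0.1120+0.1633+0.1253+0.1050  ⇒  S_min = 1517/3000 m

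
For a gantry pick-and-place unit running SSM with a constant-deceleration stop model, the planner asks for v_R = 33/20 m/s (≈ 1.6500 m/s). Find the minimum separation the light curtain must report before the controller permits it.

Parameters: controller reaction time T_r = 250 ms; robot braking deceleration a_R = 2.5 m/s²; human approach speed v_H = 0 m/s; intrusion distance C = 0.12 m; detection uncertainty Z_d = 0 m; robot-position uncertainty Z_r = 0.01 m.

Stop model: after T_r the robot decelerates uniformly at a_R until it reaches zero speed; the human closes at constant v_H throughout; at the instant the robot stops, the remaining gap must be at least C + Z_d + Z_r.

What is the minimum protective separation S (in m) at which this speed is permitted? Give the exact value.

S_min = 1087/1000 m = 1.0870 m

T_s = v_R/a_R = (33/20)/(5/2) = 0.6600 s
robot in T_r: 1.6500·0.2500 = 0.4125 m
robot covers 1.6500·0.6600 − ½·2.5000·0.6600² = 0.5445 m while stopping
human over T_r+T_s: 0.0000·(0.2500+0.6600) = 0.0000 m
C+Z_d+Z_r = 0.1200+0.0000+0.0100 = 0.1300 m
S_min ≈ 0.4125+0.5445+0.0000+0.1300  ⇒  S_min = 1087/1000 m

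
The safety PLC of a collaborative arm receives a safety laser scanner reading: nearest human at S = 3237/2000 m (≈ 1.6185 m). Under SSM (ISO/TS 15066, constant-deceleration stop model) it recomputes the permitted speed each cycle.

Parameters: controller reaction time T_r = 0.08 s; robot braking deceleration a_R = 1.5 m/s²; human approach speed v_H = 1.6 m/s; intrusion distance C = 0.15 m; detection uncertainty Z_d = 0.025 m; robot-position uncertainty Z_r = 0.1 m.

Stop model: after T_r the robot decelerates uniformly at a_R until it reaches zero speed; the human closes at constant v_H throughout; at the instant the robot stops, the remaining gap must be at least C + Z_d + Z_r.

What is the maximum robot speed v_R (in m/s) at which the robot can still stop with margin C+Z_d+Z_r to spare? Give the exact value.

quadratic (1/3)·v² + (86/75)·v + (-2431/2000) = 0
  disc = (86/75)² − 4·(1/3)·(-2431/2000) = 66049/22500 ; √disc = 257/150
  v_R = (−(86/75) + 257/150) / (2·(1/3)) = 17/20 m/s
check:
stop time T_s = (17/20)/(3/2) = 0.5667 s
reaction-phase robot travel = 0.8500·0.0800 = 0.0680 m
robot under decel: 0.8500²/(2·1.5000) = 0.2408 m
human over T_r+T_s: 1.6000·(0.0800+0.5667) = 1.0347 m
C+Z_d+Z_r = 0.1500+0.0250+0.1000 = 0.2750 m
sum ≈ 0.0680+0.2408+1.0347+0.2750 ≈ 1.6185 m = S ✓

v_R_max = 17/20 m/s = 0.8500 m/s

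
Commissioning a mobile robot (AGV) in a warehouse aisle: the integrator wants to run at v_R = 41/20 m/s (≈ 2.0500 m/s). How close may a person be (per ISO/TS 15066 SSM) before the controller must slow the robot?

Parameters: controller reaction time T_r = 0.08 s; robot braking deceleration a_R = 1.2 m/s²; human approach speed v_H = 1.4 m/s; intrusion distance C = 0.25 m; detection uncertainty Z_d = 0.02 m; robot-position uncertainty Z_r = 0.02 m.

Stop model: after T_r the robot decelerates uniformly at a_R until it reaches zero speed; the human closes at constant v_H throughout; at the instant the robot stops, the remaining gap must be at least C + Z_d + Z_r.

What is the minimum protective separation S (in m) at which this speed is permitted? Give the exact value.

S_min = 113009/24000 m = 4.7087 m

stop time T_s = (41/20)/(6/5) = 1.7083 s
reaction-phase robot travel = 2.0500·0.0800 = 0.1640 m
braking distance = 2.0500²/(2·1.2000) = 1.7510 m
human closes 1.4000·1.7883 = 2.5037 m
C+Z_d+Z_r = 0.2500+0.0200+0.0200 = 0.2900 m
S_min ≈ 0.1640+1.7510+2.5037+0.2900  ⇒  S_min = 113009/24000 m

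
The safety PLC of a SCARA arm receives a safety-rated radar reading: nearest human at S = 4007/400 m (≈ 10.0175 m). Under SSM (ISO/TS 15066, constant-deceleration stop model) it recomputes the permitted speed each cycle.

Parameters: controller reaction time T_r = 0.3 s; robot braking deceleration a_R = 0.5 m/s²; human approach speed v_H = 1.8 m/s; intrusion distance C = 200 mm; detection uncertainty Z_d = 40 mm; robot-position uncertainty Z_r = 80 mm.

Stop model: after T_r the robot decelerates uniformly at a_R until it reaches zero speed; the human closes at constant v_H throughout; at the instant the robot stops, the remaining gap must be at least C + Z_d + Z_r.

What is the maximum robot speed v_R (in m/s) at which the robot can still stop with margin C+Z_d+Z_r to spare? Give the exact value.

v_R_max = 33/20 m/s = 1.6500 m/s

quadratic (1)·v² + (39/10)·v + (-3663/400) = 0
  disc = (39/10)² − 4·(1)·(-3663/400) = 1296/25 ; √disc = 36/5
  v_R = (−(39/10) + 36/5) / (2·(1)) = 33/20 m/s
check:
braking lasts T_s = (33/20)/(1/2) = 3.3000 s
reaction-phase robot travel = 1.6500·0.3000 = 0.4950 m
robot under decel: 1.6500²/(2·0.5000) = 2.7225 m
human closes 1.8000·3.6000 = 6.4800 m
margins: 0.2000+0.0400+0.0800 = 0.3200 m
sum ≈ 0.4950+2.7225+6.4800+0.3200 ≈ 10.0175 m = S ✓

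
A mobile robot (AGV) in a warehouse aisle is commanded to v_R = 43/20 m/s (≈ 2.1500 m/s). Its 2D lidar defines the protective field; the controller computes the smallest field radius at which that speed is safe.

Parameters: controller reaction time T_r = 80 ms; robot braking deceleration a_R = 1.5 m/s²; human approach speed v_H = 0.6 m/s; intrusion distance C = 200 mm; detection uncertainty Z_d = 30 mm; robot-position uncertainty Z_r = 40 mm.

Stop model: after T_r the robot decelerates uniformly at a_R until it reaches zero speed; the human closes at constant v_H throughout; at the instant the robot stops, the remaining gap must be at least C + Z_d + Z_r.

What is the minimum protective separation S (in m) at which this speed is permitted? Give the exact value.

S_min = 3469/1200 m = 2.8908 m

T_s = v_R/a_R = (43/20)/(3/2) = 1.4333 s
robot covers v_R·T_r = 2.1500·0.0800 = 0.1720 m before braking
robot under decel: 2.1500²/(2·1.5000) = 1.5408 m
human over T_r+T_s: 0.6000·(0.0800+1.4333) = 0.9080 m
residual clearance needed = 0.2000+0.0300+0.0400 = 0.2700 m
S_min ≈ 0.1720+1.5408+0.9080+0.2700  ⇒  S_min = 3469/1200 m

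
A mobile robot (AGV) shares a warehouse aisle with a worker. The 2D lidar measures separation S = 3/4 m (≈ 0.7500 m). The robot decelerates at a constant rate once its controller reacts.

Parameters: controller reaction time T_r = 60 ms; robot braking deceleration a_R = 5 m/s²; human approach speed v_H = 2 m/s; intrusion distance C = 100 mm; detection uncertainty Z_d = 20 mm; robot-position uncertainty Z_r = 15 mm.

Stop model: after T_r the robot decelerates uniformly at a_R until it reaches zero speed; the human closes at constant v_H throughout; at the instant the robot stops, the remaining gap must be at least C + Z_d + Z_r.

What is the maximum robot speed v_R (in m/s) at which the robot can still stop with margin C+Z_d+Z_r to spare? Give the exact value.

quadratic (1/10)·v² + (23/50)·v + (-99/200) = 0
  disc = (23/50)² − 4·(1/10)·(-99/200) = 256/625 ; √disc = 16/25
  v_R = (−(23/50) + 16/25) / (2·(1/10)) = 9/10 m/s
check:
T_s = v_R/a_R = (9/10)/5 = 0.1800 s
robot covers v_R·T_r = 0.9000·0.0600 = 0.0540 m before braking
robot under decel: 0.9000²/(2·5.0000) = 0.0810 m
human over T_r+T_s: 2.0000·(0.0600+0.1800) = 0.4800 m
C+Z_d+Z_r = 0.1000+0.0200+0.0150 = 0.1350 m
sum ≈ 0.0540+0.0810+0.4800+0.1350 ≈ 0.7500 m = S ✓

v_R_max = 9/10 m/s = 0.9000 m/s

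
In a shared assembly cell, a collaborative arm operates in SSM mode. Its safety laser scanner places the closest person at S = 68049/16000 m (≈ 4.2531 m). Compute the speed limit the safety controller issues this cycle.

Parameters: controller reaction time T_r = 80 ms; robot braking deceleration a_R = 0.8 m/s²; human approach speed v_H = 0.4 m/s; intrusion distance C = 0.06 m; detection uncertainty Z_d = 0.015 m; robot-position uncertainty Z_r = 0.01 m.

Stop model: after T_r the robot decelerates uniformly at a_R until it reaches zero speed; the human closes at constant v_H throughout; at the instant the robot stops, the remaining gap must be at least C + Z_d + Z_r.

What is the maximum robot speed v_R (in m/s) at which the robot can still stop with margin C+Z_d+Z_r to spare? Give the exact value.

quadratic (5/8)·v² + (29/50)·v + (-66177/16000) = 0
  disc = (29/50)² − 4·(5/8)·(-66177/16000) = 1708249/160000 ; √disc = 1307/400
  v_R = (−(29/50) + 1307/400) / (2·(5/8)) = 43/20 m/s
check:
T_s = v_R/a_R = (43/20)/(4/5) = 2.6875 s
robot covers v_R·T_r = 2.1500·0.0800 = 0.1720 m before braking
braking distance = 2.1500²/(2·0.8000) = 2.8891 m
person approaches 0.4000·(0.0800+2.6875) = 1.1070 m
residual clearance needed = 0.0600+0.0150+0.0100 = 0.0850 m
sum ≈ 0.1720+2.8891+1.1070+0.0850 ≈ 4.2531 m = S ✓

v_R_max = 43/20 m/s = 2.1500 m/s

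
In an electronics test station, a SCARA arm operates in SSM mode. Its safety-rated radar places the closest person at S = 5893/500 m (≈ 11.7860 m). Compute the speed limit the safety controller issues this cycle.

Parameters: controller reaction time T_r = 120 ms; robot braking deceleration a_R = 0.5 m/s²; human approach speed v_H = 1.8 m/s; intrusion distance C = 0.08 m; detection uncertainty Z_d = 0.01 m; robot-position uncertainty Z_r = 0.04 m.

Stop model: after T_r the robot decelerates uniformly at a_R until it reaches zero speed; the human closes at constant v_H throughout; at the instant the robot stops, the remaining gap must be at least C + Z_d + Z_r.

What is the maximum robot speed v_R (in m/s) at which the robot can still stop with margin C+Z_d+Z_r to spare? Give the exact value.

v_R_max = 2 m/s = 2.0000 m/s

collect terms ⇒ (1)·v_R² + (93/25)·v_R + (-286/25) = 0
  disc = (93/25)² − 4·(1)·(-286/25) = 37249/625 ; √disc = 193/25
  v_R = (−(93/25) + 193/25) / (2·(1)) = 2 m/s
check:
T_s = v_R/a_R = 2/(1/2) = 4.0000 s
robot covers v_R·T_r = 2.0000·0.1200 = 0.2400 m before braking
robot under decel: 2.0000²/(2·0.5000) = 4.0000 m
human over T_r+T_s: 1.8000·(0.1200+4.0000) = 7.4160 m
C+Z_d+Z_r = 0.0800+0.0100+0.0400 = 0.1300 m
sum ≈ 0.2400+4.0000+7.4160+0.1300 ≈ 11.7860 m = S ✓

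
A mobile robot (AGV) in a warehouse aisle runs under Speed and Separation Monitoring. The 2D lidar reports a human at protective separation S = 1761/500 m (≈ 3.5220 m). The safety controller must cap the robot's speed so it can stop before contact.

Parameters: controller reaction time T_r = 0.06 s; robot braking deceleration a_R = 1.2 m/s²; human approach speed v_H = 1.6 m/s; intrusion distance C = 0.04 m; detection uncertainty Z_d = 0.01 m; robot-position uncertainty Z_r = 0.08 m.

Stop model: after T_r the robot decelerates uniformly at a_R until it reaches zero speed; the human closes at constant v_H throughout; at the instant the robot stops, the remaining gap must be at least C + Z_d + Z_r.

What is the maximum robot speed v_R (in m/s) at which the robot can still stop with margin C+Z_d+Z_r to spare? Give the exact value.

quadratic (5/12)·v² + (209/150)·v + (-412/125) = 0
  disc = (209/150)² − 4·(5/12)·(-412/125) = 167281/22500 ; √disc = 409/150
  v_R = (−(209/150) + 409/150) / (2·(5/12)) = 8/5 m/s
check:
stop time T_s = (8/5)/(6/5) = 1.3333 s
robot in T_r: 1.6000·0.0600 = 0.0960 m
robot covers 1.6000·1.3333 − ½·1.2000·1.3333² = 1.0667 m while stopping
person approaches 1.6000·(0.0600+1.3333) = 2.2293 m
residual clearance needed = 0.0400+0.0100+0.0800 = 0.1300 m
sum ≈ 0.0960+1.0667+2.2293+0.1300 ≈ 3.5220 m = S ✓

v_R_max = 8/5 m/s = 1.6000 m/s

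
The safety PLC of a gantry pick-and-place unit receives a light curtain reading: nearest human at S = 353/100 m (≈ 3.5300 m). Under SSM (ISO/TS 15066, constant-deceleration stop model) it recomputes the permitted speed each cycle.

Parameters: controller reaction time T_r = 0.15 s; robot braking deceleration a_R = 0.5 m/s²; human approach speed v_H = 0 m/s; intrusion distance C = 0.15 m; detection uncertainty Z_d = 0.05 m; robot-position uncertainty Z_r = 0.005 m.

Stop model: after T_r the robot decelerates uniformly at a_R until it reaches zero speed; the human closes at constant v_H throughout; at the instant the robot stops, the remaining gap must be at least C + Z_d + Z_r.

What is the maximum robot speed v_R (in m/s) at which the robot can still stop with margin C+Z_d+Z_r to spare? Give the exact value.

v_R_max = 7/4 m/s = 1.7500 m/s

collect terms ⇒ (1)·v_R² + (3/20)·v_R + (-133/40) = 0
  disc = (3/20)² − 4·(1)·(-133/40) = 5329/400 ; √disc = 73/20
  v_R = (−(3/20) + 73/20) / (2·(1)) = 7/4 m/s
check:
T_s = v_R/a_R = (7/4)/(1/2) = 3.5000 s
robot covers v_R·T_r = 1.7500·0.1500 = 0.2625 m before braking
robot covers 1.7500·3.5000 − ½·0.5000·3.5000² = 3.0625 m while stopping
person approaches 0.0000·(0.1500+3.5000) = 0.0000 m
residual clearance needed = 0.1500+0.0500+0.0050 = 0.2050 m
sum ≈ 0.2625+3.0625+0.0000+0.2050 ≈ 3.5300 m = S ✓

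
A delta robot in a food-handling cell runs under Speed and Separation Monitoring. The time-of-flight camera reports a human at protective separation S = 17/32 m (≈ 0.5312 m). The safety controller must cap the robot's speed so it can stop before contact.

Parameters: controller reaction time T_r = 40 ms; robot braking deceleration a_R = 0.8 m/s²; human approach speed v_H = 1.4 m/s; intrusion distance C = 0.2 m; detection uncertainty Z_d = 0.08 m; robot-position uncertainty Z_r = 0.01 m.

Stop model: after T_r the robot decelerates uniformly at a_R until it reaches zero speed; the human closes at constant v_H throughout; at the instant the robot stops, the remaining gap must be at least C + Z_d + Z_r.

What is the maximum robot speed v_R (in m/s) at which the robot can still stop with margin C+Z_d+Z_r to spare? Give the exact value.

v_R_max = 1/10 m/s = 0.1000 m/s

at the boundary: (5/8)·v² + (179/100)·v + (-741/4000) = 0
  disc = (179/100)² − 4·(5/8)·(-741/4000) = 146689/40000 ; √disc = 383/200
  v_R = (−(179/100) + 383/200) / (2·(5/8)) = 1/10 m/s
check:
stop time T_s = (1/10)/(4/5) = 0.1250 s
robot covers v_R·T_r = 0.1000·0.0400 = 0.0040 m before braking
braking distance = 0.1000²/(2·0.8000) = 0.0063 m
human closes 1.4000·0.1650 = 0.2310 m
C+Z_d+Z_r = 0.2000+0.0800+0.0100 = 0.2900 m
sum ≈ 0.0040+0.0063+0.2310+0.2900 ≈ 0.5312 m = S ✓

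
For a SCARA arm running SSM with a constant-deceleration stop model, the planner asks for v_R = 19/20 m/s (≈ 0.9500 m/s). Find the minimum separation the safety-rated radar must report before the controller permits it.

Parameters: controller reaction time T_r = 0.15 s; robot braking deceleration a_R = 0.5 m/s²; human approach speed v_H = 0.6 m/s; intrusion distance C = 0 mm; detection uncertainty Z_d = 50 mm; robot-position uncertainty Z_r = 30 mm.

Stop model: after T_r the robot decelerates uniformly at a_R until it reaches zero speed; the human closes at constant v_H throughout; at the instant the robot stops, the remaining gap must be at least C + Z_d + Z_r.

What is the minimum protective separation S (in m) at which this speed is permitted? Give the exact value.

stop time T_s = (19/20)/(1/2) = 1.9000 s
reaction-phase robot travel = 0.9500·0.1500 = 0.1425 m
robot covers 0.9500·1.9000 − ½·0.5000·1.9000² = 0.9025 m while stopping
human over T_r+T_s: 0.6000·(0.1500+1.9000) = 1.2300 m
C+Z_d+Z_r = 0.0000+0.0500+0.0300 = 0.0800 m
S_min ≈ 0.1425+0.9025+1.2300+0.0800  ⇒  S_min = 471/200 m

S_min = 471/200 m = 2.3550 m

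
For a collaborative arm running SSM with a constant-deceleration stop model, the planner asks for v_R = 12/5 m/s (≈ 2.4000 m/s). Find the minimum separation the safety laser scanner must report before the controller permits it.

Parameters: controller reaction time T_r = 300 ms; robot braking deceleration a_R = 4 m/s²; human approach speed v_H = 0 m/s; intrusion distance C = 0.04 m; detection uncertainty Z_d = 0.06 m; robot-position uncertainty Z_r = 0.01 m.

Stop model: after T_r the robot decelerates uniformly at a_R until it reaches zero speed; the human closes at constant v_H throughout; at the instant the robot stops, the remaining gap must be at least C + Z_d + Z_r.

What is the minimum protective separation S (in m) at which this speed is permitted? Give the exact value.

stop time T_s = (12/5)/4 = 0.6000 s
robot in T_r: 2.4000·0.3000 = 0.7200 m
robot under decel: 2.4000²/(2·4.0000) = 0.7200 m
human over T_r+T_s: 0.0000·(0.3000+0.6000) = 0.0000 m
residual clearance needed = 0.0400+0.0600+0.0100 = 0.1100 m
S_min ≈ 0.7200+0.7200+0.0000+0.1100  ⇒  S_min = 31/20 m

S_min = 31/20 m = 1.5500 m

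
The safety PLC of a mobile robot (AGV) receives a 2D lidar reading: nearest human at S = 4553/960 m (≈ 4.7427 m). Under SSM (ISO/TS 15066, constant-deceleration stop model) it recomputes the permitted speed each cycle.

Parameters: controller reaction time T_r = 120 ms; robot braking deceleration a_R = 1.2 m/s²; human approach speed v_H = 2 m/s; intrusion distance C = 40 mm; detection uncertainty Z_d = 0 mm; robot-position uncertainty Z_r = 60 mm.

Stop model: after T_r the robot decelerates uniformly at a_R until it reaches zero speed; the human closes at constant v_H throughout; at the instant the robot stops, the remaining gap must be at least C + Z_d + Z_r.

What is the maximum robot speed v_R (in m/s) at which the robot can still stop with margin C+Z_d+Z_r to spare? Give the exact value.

at the boundary: (5/12)·v² + (134/75)·v + (-21133/4800) = 0
  disc = (134/75)² − 4·(5/12)·(-21133/4800) = 421201/40000 ; √disc = 649/200
  v_R = (−(134/75) + 649/200) / (2·(5/12)) = 7/4 m/s
check:
braking lasts T_s = (7/4)/(6/5) = 1.4583 s
robot in T_r: 1.7500·0.1200 = 0.2100 m
braking distance = 1.7500²/(2·1.2000) = 1.2760 m
human over T_r+T_s: 2.0000·(0.1200+1.4583) = 3.1567 m
residual clearance needed = 0.0400+0.0000+0.0600 = 0.1000 m
sum ≈ 0.2100+1.2760+3.1567+0.1000 ≈ 4.7427 m = S ✓

v_R_max = 7/4 m/s = 1.7500 m/s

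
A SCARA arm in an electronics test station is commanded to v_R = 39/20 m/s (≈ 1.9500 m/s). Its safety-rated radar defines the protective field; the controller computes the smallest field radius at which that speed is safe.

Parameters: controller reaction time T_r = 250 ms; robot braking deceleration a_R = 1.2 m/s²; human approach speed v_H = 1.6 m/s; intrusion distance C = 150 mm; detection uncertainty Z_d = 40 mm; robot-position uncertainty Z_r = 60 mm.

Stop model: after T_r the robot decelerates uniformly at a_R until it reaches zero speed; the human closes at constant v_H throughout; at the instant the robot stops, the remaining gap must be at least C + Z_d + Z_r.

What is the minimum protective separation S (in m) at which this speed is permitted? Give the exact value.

S_min = 1703/320 m = 5.3219 m

stop time T_s = (39/20)/(6/5) = 1.6250 s
robot covers v_R·T_r = 1.9500·0.2500 = 0.4875 m before braking
robot covers 1.9500·1.6250 − ½·1.2000·1.6250² = 1.5844 m while stopping
human over T_r+T_s: 1.6000·(0.2500+1.6250) = 3.0000 m
margins: 0.1500+0.0400+0.0600 = 0.2500 m
S_min ≈ 0.4875+1.5844+3.0000+0.2500  ⇒  S_min = 1703/320 m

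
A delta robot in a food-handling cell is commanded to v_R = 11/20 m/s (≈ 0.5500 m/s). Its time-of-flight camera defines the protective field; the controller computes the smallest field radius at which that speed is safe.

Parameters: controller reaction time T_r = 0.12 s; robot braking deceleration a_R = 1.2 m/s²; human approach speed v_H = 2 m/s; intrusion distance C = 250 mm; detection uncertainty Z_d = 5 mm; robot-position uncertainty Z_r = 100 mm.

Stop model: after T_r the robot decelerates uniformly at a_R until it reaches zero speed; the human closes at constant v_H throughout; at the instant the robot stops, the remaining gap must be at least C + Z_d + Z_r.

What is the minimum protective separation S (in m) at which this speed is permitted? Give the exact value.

S_min = 40889/24000 m = 1.7037 m

stop time T_s = (11/20)/(6/5) = 0.4583 s
reaction-phase robot travel = 0.5500·0.1200 = 0.0660 m
robot covers 0.5500·0.4583 − ½·1.2000·0.4583² = 0.1260 m while stopping
human closes 2.0000·0.5783 = 1.1567 m
residual clearance needed = 0.2500+0.0050+0.1000 = 0.3550 m
S_min ≈ 0.0660+0.1260+1.1567+0.3550  ⇒  S_min = 40889/24000 m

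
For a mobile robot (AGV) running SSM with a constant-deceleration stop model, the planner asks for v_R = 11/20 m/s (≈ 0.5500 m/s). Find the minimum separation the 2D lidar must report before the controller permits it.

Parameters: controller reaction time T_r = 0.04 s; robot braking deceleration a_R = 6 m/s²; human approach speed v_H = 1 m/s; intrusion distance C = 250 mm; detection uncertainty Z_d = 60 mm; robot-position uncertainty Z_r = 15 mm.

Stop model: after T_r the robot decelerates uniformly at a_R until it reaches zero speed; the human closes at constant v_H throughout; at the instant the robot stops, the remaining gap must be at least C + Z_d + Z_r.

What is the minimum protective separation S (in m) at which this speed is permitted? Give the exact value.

stop time T_s = (11/20)/6 = 0.0917 s
robot in T_r: 0.5500·0.0400 = 0.0220 m
braking distance = 0.5500²/(2·6.0000) = 0.0252 m
human over T_r+T_s: 1.0000·(0.0400+0.0917) = 0.1317 m
C+Z_d+Z_r = 0.2500+0.0600+0.0150 = 0.3250 m
S_min ≈ 0.0220+0.0252+0.1317+0.3250  ⇒  S_min = 4031/8000 m

S_min = 4031/8000 m = 0.5039 m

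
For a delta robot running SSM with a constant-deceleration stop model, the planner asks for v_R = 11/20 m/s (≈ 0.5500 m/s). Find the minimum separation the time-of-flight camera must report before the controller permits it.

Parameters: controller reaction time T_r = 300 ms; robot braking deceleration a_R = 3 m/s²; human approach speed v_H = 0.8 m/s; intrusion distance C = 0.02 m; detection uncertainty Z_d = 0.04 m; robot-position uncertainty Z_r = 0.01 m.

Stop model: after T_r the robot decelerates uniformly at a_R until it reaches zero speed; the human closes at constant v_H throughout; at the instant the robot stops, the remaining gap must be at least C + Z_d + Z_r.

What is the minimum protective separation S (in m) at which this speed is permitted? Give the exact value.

S_min = 1613/2400 m = 0.6721 m

T_s = v_R/a_R = (11/20)/3 = 0.1833 s
robot in T_r: 0.5500·0.3000 = 0.1650 m
robot covers 0.5500·0.1833 − ½·3.0000·0.1833² = 0.0504 m while stopping
person approaches 0.8000·(0.3000+0.1833) = 0.3867 m
residual clearance needed = 0.0200+0.0400+0.0100 = 0.0700 m
S_min ≈ 0.1650+0.0504+0.3867+0.0700  ⇒  S_min = 1613/2400 m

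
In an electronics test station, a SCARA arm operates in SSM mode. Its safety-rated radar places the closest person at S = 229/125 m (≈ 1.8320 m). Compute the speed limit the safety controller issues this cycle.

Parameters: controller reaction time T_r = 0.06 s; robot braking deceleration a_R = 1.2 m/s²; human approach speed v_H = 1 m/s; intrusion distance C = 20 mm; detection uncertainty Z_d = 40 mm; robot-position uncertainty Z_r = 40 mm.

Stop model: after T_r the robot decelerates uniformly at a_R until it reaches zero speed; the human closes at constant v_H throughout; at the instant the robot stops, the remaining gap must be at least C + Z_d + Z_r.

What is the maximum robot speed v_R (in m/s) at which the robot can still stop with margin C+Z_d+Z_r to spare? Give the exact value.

v_R_max = 6/5 m/s = 1.2000 m/s

at the boundary: (5/12)·v² + (67/75)·v + (-209/125) = 0
  disc = (67/75)² − 4·(5/12)·(-209/125) = 20164/5625 ; √disc = 142/75
  v_R = (−(67/75) + 142/75) / (2·(5/12)) = 6/5 m/s
check:
T_s = v_R/a_R = (6/5)/(6/5) = 1.0000 s
robot in T_r: 1.2000·0.0600 = 0.0720 m
robot covers 1.2000·1.0000 − ½·1.2000·1.0000² = 0.6000 m while stopping
human over T_r+T_s: 1.0000·(0.0600+1.0000) = 1.0600 m
margins: 0.0200+0.0400+0.0400 = 0.1000 m
sum ≈ 0.0720+0.6000+1.0600+0.1000 ≈ 1.8320 m = S ✓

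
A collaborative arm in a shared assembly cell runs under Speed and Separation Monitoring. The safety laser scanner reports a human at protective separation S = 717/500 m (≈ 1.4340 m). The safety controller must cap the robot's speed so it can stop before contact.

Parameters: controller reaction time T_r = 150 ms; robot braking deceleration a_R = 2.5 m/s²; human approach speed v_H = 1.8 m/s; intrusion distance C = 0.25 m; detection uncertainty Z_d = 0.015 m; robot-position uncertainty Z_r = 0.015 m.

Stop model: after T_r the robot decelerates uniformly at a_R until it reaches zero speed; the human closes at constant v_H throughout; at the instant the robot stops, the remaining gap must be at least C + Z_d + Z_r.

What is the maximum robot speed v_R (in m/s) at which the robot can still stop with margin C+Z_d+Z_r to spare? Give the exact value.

v_R_max = 17/20 m/s = 0.8500 m/s

at the boundary: (1/5)·v² + (87/100)·v + (-221/250) = 0
  disc = (87/100)² − 4·(1/5)·(-221/250) = 14641/10000 ; √disc = 121/100
  v_R = (−(87/100) + 121/100) / (2·(1/5)) = 17/20 m/s
check:
stop time T_s = (17/20)/(5/2) = 0.3400 s
robot covers v_R·T_r = 0.8500·0.1500 = 0.1275 m before braking
robot under decel: 0.8500²/(2·2.5000) = 0.1445 m
human closes 1.8000·0.4900 = 0.8820 m
margins: 0.2500+0.0150+0.0150 = 0.2800 m
sum ≈ 0.1275+0.1445+0.8820+0.2800 ≈ 1.4340 m = S ✓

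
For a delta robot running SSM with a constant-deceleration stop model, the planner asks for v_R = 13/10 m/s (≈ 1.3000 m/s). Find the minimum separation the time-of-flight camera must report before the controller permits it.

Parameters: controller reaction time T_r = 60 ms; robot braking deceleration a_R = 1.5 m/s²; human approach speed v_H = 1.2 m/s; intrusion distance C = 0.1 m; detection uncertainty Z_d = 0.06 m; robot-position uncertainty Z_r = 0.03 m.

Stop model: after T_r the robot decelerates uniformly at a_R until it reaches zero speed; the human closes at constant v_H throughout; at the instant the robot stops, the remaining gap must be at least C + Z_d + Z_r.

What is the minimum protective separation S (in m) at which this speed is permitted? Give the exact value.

S_min = 583/300 m = 1.9433 m

stop time T_s = (13/10)/(3/2) = 0.8667 s
robot in T_r: 1.3000·0.0600 = 0.0780 m
robot under decel: 1.3000²/(2·1.5000) = 0.5633 m
person approaches 1.2000·(0.0600+0.8667) = 1.1120 m
residual clearance needed = 0.1000+0.0600+0.0300 = 0.1900 m
S_min ≈ 0.0780+0.5633+1.1120+0.1900  ⇒  S_min = 583/300 m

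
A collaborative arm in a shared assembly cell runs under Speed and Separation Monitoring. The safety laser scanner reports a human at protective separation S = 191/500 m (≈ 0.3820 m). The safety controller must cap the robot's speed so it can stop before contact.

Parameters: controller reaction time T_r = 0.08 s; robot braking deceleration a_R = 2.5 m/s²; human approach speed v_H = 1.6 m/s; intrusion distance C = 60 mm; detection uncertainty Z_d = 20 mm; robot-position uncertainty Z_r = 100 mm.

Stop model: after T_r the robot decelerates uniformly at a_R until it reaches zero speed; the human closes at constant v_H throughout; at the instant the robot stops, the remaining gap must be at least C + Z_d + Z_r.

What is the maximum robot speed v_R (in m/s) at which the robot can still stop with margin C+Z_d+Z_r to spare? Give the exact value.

v_R_max = 1/10 m/s = 0.1000 m/s

quadratic (1/5)·v² + (18/25)·v + (-37/500) = 0
  disc = (18/25)² − 4·(1/5)·(-37/500) = 361/625 ; √disc = 19/25
  v_R = (−(18/25) + 19/25) / (2·(1/5)) = 1/10 m/s
check:
T_s = v_R/a_R = (1/10)/(5/2) = 0.0400 s
robot in T_r: 0.1000·0.0800 = 0.0080 m
robot covers 0.1000·0.0400 − ½·2.5000·0.0400² = 0.0020 m while stopping
person approaches 1.6000·(0.0800+0.0400) = 0.1920 m
margins: 0.0600+0.0200+0.1000 = 0.1800 m
sum ≈ 0.0080+0.0020+0.1920+0.1800 ≈ 0.3820 m = S ✓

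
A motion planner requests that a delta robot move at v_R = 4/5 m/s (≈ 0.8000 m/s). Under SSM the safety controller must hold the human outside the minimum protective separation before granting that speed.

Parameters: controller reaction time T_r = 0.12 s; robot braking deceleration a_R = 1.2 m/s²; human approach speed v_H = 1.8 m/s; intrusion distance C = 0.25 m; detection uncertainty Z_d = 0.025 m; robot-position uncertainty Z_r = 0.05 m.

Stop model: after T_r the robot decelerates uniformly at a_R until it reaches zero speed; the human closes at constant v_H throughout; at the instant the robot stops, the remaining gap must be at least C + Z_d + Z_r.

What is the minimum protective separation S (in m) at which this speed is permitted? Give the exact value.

stop time T_s = (4/5)/(6/5) = 0.6667 s
robot covers v_R·T_r = 0.8000·0.1200 = 0.0960 m before braking
robot under decel: 0.8000²/(2·1.2000) = 0.2667 m
person approaches 1.8000·(0.1200+0.6667) = 1.4160 m
C+Z_d+Z_r = 0.2500+0.0250+0.0500 = 0.3250 m
S_min ≈ 0.0960+0.2667+1.4160+0.3250  ⇒  S_min = 6311/3000 m

S_min = 6311/3000 m = 2.1037 m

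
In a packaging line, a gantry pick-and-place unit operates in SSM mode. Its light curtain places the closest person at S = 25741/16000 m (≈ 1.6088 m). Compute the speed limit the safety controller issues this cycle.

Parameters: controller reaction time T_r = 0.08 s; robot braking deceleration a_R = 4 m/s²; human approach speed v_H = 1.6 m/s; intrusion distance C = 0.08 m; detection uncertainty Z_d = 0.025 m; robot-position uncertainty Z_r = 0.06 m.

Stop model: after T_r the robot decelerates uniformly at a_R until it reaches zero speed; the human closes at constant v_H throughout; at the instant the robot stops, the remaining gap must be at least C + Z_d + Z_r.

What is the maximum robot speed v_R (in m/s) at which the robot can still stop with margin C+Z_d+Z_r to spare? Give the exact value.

collect terms ⇒ (1/8)·v_R² + (12/25)·v_R + (-21053/16000) = 0
  disc = (12/25)² − 4·(1/8)·(-21053/16000) = 142129/160000 ; √disc = 377/400
  v_R = (−(12/25) + 377/400) / (2·(1/8)) = 37/20 m/s
check:
stop time T_s = (37/20)/4 = 0.4625 s
robot in T_r: 1.8500·0.0800 = 0.1480 m
robot under decel: 1.8500²/(2·4.0000) = 0.4278 m
human closes 1.6000·0.5425 = 0.8680 m
C+Z_d+Z_r = 0.0800+0.0250+0.0600 = 0.1650 m
sum ≈ 0.1480+0.4278+0.8680+0.1650 ≈ 1.6088 m = S ✓

v_R_max = 37/20 m/s = 1.8500 m/s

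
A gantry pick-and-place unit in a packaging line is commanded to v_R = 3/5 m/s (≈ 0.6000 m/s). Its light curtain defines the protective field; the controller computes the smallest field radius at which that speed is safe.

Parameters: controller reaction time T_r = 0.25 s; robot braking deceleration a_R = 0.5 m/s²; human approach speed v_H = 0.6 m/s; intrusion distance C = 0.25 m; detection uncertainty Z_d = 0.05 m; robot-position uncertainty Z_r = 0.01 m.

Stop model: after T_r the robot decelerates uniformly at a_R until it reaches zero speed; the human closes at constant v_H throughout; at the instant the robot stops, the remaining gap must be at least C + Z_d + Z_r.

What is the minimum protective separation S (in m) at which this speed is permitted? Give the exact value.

braking lasts T_s = (3/5)/(1/2) = 1.2000 s
robot covers v_R·T_r = 0.6000·0.2500 = 0.1500 m before braking
robot covers 0.6000·1.2000 − ½·0.5000·1.2000² = 0.3600 m while stopping
human closes 0.6000·1.4500 = 0.8700 m
residual clearance needed = 0.2500+0.0500+0.0100 = 0.3100 m
S_min ≈ 0.1500+0.3600+0.8700+0.3100  ⇒  S_min = 169/100 m

S_min = 169/100 m = 1.6900 m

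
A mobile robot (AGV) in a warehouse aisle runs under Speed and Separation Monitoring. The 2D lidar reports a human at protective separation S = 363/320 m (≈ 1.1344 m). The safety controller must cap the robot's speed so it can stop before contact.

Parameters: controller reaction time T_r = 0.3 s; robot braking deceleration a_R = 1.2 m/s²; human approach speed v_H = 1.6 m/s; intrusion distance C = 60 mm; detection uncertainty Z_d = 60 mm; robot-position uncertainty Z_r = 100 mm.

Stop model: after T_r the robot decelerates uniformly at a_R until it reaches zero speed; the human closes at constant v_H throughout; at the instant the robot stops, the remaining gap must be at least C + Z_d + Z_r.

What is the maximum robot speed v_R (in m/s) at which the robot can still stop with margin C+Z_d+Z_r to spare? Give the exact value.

quadratic (5/12)·v² + (49/30)·v + (-139/320) = 0
  disc = (49/30)² − 4·(5/12)·(-139/320) = 48841/14400 ; √disc = 221/120
  v_R = (−(49/30) + 221/120) / (2·(5/12)) = 1/4 m/s
check:
T_s = v_R/a_R = (1/4)/(6/5) = 0.2083 s
robot covers v_R·T_r = 0.2500·0.3000 = 0.0750 m before braking
robot covers 0.2500·0.2083 − ½·1.2000·0.2083² = 0.0260 m while stopping
human over T_r+T_s: 1.6000·(0.3000+0.2083) = 0.8133 m
margins: 0.0600+0.0600+0.1000 = 0.2200 m
sum ≈ 0.0750+0.0260+0.8133+0.2200 ≈ 1.1344 m = S ✓

v_R_max = 1/4 m/s = 0.2500 m/s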